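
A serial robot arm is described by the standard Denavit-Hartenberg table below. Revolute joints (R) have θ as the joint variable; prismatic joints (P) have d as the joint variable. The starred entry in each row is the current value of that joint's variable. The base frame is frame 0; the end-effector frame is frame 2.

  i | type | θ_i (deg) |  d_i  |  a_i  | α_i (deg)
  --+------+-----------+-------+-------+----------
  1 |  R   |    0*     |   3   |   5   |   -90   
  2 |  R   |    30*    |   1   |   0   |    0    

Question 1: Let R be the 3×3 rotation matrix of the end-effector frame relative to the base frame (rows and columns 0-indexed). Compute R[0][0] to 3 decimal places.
End-effector x-axis (col 0 of R) = (0.8660,0.0000,-0.5000)
R[0][0] = 0.8660

0.866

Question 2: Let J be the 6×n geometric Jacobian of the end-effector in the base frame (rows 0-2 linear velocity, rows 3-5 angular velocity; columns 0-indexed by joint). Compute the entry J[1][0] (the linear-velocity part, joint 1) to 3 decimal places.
axis z_0 = ẑ; lever o_n−o_0 = (5.0000,1.0000,3.0000)
cross product → J_v[:, 0] = (-1.0000,5.0000,0.0000)
J_ω[:, 0] = z_0
entry J[1][0] = 5.0000

5.000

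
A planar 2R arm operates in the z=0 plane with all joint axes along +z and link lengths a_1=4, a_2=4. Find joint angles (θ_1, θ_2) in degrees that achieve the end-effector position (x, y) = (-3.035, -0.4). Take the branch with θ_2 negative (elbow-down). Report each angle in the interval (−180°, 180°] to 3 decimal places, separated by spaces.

-104.990 -135.003

cos θ_2 = (9.3712−4²−4²)/(2·4·4) = -0.7071; θ_2 = -135.0034° (elbow-down)
β = atan2(-0.4000,-3.0350) = -172.4919°; ψ = atan2(-2.8283,1.1714) = -67.5017°
θ_1 = β − ψ = -104.9902°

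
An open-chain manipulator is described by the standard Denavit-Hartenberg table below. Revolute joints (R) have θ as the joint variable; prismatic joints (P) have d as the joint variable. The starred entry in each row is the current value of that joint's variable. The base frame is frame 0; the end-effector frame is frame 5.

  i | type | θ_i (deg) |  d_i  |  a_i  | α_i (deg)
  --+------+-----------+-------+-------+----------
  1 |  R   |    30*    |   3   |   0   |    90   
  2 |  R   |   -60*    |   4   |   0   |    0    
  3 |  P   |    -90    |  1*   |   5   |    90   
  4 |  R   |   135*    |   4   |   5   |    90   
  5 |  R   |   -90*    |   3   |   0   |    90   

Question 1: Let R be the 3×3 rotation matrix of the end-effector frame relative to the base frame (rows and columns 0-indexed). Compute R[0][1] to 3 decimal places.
-0.177

End-effector y-axis (col 1 of R) = (-0.1768,-0.9186,-0.3536)
R[0][1] = -0.1768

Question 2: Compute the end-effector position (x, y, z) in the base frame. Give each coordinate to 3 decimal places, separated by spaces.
after link 1: o_1 = (0.0000, 0.0000, 3.0000)
after link 2: o_2 = (2.0000, -3.4641, 3.0000)
after link 3: o_3 = (-1.2500, -6.4952, 0.5000)
after link 4: o_4 = (1.4374, -9.0261, 5.7319)
after link 5: o_5 = (0.9070, -11.7818, 4.6712)

0.907 -11.782 4.671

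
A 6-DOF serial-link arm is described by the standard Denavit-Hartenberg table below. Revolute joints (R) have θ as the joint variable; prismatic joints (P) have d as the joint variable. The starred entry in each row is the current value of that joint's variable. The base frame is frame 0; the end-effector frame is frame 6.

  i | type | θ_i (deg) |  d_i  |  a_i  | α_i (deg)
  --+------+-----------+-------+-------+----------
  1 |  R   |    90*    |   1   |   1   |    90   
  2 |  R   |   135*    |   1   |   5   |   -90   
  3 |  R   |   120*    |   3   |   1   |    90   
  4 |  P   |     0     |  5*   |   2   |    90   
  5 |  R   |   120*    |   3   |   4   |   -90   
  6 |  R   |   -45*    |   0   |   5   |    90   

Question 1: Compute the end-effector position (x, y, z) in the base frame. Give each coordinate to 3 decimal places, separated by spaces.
after link 1: o_1 = (0.0000, 1.0000, 1.0000)
after link 2: o_2 = (1.0000, -2.5355, 4.5355)
after link 3: o_3 = (0.1340, -4.3033, 2.0607)
after link 4: o_4 = (-4.0981, -6.6581, 4.4154)
after link 5: o_5 = (-4.0981, -7.3652, 9.3652)
after link 6: o_6 = (-4.0981, -7.3652, 14.3652)

-4.098 -7.365 14.365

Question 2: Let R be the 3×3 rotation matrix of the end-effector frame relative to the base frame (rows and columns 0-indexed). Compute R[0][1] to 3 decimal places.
End-effector y-axis (col 1 of R) = (1.0000,-0.0000,0.0000)
R[0][1] = 1.0000

1.000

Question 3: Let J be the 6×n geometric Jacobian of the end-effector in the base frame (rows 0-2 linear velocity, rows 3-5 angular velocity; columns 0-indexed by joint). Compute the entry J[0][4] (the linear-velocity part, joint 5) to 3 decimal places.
7.536

axis z_4 = (-0.0000,0.7071,0.7071); lever o_n−o_4 = (-0.0000,-0.7071,9.9497)
cross product → J_v[:, 4] = (7.5355,0.0000,0.0000)
J_ω[:, 4] = z_4
entry J[0][4] = 7.5355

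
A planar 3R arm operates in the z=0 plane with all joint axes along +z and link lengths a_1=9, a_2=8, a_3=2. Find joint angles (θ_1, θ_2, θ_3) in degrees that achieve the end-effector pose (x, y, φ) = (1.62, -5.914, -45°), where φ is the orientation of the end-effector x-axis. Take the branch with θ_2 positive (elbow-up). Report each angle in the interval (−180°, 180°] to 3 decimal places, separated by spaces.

-150.000 150.002 -45.002

wrist centre = target − a_3·(cos φ, sin φ) = (0.2058, -4.4998)
cos θ_2 = (20.2904−9²−8²)/(2·9·8) = -0.8660; θ_2 = 150.0015° (elbow-up)
β = atan2(-4.4998,0.2058) = -87.3815°; ψ = atan2(3.9998,2.0717) = 62.6183°
θ_1 = β − ψ = -149.9998°
θ_3 = φ − θ_1 − θ_2 = -45.0017° (wrapped to (-180°,180°])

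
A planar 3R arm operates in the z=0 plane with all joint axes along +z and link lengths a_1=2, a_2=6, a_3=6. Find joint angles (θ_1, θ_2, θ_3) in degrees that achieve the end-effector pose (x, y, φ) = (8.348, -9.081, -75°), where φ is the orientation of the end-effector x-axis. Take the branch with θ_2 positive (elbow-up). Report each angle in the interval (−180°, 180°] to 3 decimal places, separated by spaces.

wrist centre = target − a_3·(cos φ, sin φ) = (6.7951, -3.2854)
cos θ_2 = (56.9673−2²−6²)/(2·2·6) = 0.7070; θ_2 = 45.0109° (elbow-up)
β = atan2(-3.2854,6.7951) = -25.8039°; ψ = atan2(4.2434,6.2418) = 34.2094°
θ_1 = β − ψ = -60.0133°
θ_3 = φ − θ_1 − θ_2 = -59.9976° (wrapped to (-180°,180°])

-60.013 45.011 -59.998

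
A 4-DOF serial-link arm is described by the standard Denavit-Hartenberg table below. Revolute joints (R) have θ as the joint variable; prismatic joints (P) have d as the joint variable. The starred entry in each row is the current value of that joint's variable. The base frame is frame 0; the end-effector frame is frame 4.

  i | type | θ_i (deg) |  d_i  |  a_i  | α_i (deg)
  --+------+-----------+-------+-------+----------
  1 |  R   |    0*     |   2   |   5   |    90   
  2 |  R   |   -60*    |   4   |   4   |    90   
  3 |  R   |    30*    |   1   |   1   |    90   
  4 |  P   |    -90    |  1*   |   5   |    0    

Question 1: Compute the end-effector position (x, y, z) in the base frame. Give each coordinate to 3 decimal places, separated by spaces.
11.147 -3.634 -0.647

after link 1: o_1 = (5.0000, 0.0000, 2.0000)
after link 2: o_2 = (7.0000, -4.0000, -1.4641)
after link 3: o_3 = (6.5670, -4.5000, -2.7141)
after link 4: o_4 = (11.1471, -3.6340, -0.6471)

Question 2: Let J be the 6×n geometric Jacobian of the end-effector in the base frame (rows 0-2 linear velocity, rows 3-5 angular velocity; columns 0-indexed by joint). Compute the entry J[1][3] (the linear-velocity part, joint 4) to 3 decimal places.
prismatic axis z_3 = (0.2500,0.8660,-0.4330)
J_v[:, 3] = z_3; J_ω[:, 3] = (0,0,0)
entry J[1][3] = 0.8660

0.866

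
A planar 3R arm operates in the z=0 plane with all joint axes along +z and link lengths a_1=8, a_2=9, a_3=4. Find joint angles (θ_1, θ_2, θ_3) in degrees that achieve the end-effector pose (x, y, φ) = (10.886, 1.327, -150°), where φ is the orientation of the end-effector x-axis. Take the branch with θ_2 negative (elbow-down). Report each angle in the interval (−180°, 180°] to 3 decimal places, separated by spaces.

45.000 -60.003 -134.997

wrist centre = target − a_3·(cos φ, sin φ) = (14.3501, 3.3270)
cos θ_2 = (216.9943−8²−9²)/(2·8·9) = 0.5000; θ_2 = -60.0026° (elbow-down)
β = atan2(3.3270,14.3501) = 13.0531°; ψ = atan2(-7.7944,12.4996) = -31.9465°
θ_1 = β − ψ = 44.9996°
θ_3 = φ − θ_1 − θ_2 = -134.9970° (wrapped to (-180°,180°])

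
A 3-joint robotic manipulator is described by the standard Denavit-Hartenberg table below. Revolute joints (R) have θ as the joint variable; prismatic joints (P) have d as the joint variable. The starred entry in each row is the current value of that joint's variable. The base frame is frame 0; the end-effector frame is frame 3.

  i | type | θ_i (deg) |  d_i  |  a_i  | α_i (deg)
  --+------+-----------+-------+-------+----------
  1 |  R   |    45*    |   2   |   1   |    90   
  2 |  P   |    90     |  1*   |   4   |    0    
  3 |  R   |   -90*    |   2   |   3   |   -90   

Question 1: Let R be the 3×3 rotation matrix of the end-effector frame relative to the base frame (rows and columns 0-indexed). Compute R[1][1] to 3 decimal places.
End-effector y-axis (col 1 of R) = (-0.7071,0.7071,0.0000)
R[1][1] = 0.7071

0.707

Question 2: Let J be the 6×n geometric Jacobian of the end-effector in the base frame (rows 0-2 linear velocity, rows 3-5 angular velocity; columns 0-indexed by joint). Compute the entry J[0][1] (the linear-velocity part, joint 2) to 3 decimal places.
prismatic axis z_1 = (0.7071,-0.7071,0.0000)
J_v[:, 1] = z_1; J_ω[:, 1] = (0,0,0)
entry J[0][1] = 0.7071

0.707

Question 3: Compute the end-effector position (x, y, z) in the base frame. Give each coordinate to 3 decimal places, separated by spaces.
after link 1: o_1 = (0.7071, 0.7071, 2.0000)
after link 2: o_2 = (1.4142, 0.0000, 6.0000)
after link 3: o_3 = (4.9497, 0.7071, 6.0000)

4.950 0.707 6.000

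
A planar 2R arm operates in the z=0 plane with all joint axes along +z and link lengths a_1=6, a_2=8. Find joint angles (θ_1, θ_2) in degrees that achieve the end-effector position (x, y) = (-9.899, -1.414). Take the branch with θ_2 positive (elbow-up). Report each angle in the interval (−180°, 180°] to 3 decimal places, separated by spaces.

134.995 90.006

cos θ_2 = (99.9896−6²−8²)/(2·6·8) = -0.0001; θ_2 = 90.0062° (elbow-up)
β = atan2(-1.4140,-9.8990) = -171.8707°; ψ = atan2(8.0000,5.9991) = 53.1341°
θ_1 = β − ψ = -225.0048°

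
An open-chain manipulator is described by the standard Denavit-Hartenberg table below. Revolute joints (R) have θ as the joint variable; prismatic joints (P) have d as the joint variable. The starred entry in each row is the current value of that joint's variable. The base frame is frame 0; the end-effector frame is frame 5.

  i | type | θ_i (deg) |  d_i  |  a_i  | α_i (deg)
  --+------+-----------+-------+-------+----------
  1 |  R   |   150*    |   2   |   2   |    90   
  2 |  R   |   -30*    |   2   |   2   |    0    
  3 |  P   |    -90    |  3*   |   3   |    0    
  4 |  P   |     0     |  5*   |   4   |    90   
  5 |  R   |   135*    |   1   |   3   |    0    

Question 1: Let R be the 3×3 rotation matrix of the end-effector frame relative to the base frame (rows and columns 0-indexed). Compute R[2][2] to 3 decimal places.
0.500

End-effector z-axis (col 2 of R) = (0.7500,-0.4330,0.5000)
R[2][2] = 0.5000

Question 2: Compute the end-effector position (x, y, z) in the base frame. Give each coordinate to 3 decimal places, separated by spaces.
after link 1: o_1 = (-1.7321, 1.0000, 2.0000)
after link 2: o_2 = (-2.2321, 3.5981, 1.0000)
after link 3: o_3 = (0.5670, 5.4462, -1.5981)
after link 4: o_4 = (4.7990, 8.7763, -5.0622)
after link 5: o_5 = (5.6911, 10.7107, -2.7251)

5.691 10.711 -2.725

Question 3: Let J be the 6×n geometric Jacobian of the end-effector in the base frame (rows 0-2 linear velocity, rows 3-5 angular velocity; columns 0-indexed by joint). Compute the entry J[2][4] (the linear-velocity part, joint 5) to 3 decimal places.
axis z_4 = (0.7500,-0.4330,0.5000); lever o_n−o_4 = (0.8921,1.9344,2.3371)
cross product → J_v[:, 4] = (-1.9792,-1.3068,1.8371)
J_ω[:, 4] = z_4
entry J[2][4] = 1.8371

1.837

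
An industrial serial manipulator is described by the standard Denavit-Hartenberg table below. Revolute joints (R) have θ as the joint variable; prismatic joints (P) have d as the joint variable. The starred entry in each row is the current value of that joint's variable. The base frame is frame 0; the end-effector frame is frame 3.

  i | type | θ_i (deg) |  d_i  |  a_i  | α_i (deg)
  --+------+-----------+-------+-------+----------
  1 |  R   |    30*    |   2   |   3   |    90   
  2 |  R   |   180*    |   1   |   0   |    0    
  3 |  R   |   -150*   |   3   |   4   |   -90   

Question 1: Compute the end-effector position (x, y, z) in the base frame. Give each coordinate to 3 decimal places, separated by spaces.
7.598 -0.232 4.000

after link 1: o_1 = (2.5981, 1.5000, 2.0000)
after link 2: o_2 = (3.0981, 0.6340, 2.0000)
after link 3: o_3 = (7.5981, -0.2321, 4.0000)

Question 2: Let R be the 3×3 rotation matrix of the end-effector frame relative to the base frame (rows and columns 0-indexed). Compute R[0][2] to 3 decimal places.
-0.433

End-effector z-axis (col 2 of R) = (-0.4330,-0.2500,0.8660)
R[0][2] = -0.4330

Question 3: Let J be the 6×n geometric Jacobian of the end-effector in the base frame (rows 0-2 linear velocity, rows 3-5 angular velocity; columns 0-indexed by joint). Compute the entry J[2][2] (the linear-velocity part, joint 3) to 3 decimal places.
3.464

axis z_2 = (0.5000,-0.8660,0.0000); lever o_n−o_2 = (4.5000,-0.8660,2.0000)
cross product → J_v[:, 2] = (-1.7321,-1.0000,3.4641)
J_ω[:, 2] = z_2
entry J[2][2] = 3.4641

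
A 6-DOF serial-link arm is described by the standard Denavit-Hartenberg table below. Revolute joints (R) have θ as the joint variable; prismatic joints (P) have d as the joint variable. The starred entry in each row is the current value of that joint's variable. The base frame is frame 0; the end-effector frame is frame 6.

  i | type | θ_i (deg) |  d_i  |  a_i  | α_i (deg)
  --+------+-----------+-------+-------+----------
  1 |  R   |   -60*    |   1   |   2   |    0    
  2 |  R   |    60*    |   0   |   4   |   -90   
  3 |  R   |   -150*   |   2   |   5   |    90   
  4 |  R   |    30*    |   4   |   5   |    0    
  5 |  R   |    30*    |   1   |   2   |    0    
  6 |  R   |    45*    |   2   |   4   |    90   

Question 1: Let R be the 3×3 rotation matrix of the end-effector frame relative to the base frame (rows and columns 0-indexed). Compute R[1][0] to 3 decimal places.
End-effector x-axis (col 0 of R) = (0.2241,0.9659,-0.1294)
R[1][0] = 0.9659

0.966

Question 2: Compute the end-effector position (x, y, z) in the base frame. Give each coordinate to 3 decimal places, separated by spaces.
-6.550 8.364 -0.415

after link 1: o_1 = (1.0000, -1.7321, 1.0000)
after link 2: o_2 = (5.0000, -1.7321, 1.0000)
after link 3: o_3 = (0.6699, 0.2679, 3.5000)
after link 4: o_4 = (-5.0801, 2.7679, 2.2010)
after link 5: o_5 = (-6.4462, 4.5000, 1.8349)
after link 6: o_6 = (-6.5496, 8.3637, -0.4148)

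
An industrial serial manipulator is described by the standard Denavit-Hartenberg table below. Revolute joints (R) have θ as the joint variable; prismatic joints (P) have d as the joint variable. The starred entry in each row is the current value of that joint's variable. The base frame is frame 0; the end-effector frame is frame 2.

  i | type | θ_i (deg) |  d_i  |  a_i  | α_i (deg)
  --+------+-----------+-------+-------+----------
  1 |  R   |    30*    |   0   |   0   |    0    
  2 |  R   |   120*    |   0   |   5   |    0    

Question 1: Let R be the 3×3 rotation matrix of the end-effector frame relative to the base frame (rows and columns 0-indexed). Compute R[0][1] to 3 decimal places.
-0.500

End-effector y-axis (col 1 of R) = (-0.5000,-0.8660,0.0000)
R[0][1] = -0.5000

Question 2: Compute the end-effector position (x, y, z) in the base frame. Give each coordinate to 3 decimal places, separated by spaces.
after link 1: o_1 = (0.0000, 0.0000, 0.0000)
after link 2: o_2 = (-4.3301, 2.5000, 0.0000)

-4.330 2.500 0.000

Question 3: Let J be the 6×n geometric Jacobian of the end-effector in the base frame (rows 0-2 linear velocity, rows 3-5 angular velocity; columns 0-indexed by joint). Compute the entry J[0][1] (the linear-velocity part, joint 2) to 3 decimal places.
-2.500

axis z_1 = (0.0000,0.0000,1.0000); lever o_n−o_1 = (-4.3301,2.5000,0.0000)
cross product → J_v[:, 1] = (-2.5000,-4.3301,0.0000)
J_ω[:, 1] = z_1
entry J[0][1] = -2.5000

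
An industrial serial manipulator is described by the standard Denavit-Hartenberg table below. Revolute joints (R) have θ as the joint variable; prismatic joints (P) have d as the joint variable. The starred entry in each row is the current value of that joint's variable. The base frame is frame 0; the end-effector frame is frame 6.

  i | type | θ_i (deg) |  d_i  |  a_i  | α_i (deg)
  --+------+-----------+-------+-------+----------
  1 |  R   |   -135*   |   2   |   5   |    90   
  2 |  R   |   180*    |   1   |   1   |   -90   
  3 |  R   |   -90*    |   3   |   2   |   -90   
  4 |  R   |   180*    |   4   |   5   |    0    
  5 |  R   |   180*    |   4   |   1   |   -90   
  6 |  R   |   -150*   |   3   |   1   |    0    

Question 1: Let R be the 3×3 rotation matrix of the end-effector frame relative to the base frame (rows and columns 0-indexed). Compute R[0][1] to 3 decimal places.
0.259

End-effector y-axis (col 1 of R) = (0.2588,0.9659,-0.0000)
R[0][1] = 0.2588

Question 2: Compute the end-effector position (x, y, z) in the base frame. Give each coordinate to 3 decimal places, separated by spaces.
4.501 1.863 2.000

after link 1: o_1 = (-3.5355, -3.5355, 2.0000)
after link 2: o_2 = (-3.5355, -2.1213, 2.0000)
after link 3: o_3 = (-4.9497, -0.7071, -1.0000)
after link 4: o_4 = (1.4142, -1.4142, -1.0000)
after link 5: o_5 = (3.5355, 2.1213, -1.0000)
after link 6: o_6 = (4.5015, 1.8625, 2.0000)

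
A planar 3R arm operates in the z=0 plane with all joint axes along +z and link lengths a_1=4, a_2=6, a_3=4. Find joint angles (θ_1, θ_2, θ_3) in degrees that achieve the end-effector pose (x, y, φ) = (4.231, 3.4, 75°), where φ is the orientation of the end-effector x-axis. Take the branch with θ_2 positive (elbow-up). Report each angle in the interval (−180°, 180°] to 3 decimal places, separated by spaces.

-120.005 150.007 44.998

wrist centre = target − a_3·(cos φ, sin φ) = (3.1957, -0.4637)
cos θ_2 = (10.4277−4²−6²)/(2·4·6) = -0.8661; θ_2 = 150.0074° (elbow-up)
β = atan2(-0.4637,3.1957) = -8.2561°; ψ = atan2(2.9993,-1.1965) = 111.7489°
θ_1 = β − ψ = -120.0049°
θ_3 = φ − θ_1 − θ_2 = 44.9975° (wrapped to (-180°,180°])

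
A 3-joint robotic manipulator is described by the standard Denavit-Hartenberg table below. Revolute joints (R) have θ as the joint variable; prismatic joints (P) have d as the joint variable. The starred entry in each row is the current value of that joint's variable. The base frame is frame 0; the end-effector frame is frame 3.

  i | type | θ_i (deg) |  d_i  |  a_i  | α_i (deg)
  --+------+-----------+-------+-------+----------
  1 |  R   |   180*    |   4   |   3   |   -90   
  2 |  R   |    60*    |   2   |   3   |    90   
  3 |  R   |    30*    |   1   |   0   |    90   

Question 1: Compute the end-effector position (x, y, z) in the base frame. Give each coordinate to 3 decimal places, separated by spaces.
after link 1: o_1 = (-3.0000, 0.0000, 4.0000)
after link 2: o_2 = (-4.5000, -2.0000, 1.4019)
after link 3: o_3 = (-5.3660, -2.0000, 1.9019)

-5.366 -2.000 1.902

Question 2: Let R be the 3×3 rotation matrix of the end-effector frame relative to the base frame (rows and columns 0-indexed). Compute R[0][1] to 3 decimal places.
End-effector y-axis (col 1 of R) = (-0.8660,0.0000,0.5000)
R[0][1] = -0.8660

-0.866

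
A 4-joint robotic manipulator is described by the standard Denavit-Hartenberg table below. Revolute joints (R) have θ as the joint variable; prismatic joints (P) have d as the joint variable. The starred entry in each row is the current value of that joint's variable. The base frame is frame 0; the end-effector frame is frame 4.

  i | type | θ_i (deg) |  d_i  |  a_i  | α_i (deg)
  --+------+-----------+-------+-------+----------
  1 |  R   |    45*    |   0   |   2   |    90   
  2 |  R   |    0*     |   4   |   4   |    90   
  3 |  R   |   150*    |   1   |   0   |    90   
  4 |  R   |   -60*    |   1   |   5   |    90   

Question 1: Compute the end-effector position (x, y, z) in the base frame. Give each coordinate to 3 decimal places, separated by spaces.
7.390 -1.259 3.330

after link 1: o_1 = (1.4142, 1.4142, 0.0000)
after link 2: o_2 = (7.0711, 1.4142, 0.0000)
after link 3: o_3 = (7.0711, 1.4142, -1.0000)
after link 4: o_4 = (7.3899, -1.2594, 3.3301)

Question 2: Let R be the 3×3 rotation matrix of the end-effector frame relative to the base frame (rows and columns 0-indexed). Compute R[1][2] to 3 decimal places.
End-effector z-axis (col 2 of R) = (0.2241,0.8365,0.5000)
R[1][2] = 0.8365

0.837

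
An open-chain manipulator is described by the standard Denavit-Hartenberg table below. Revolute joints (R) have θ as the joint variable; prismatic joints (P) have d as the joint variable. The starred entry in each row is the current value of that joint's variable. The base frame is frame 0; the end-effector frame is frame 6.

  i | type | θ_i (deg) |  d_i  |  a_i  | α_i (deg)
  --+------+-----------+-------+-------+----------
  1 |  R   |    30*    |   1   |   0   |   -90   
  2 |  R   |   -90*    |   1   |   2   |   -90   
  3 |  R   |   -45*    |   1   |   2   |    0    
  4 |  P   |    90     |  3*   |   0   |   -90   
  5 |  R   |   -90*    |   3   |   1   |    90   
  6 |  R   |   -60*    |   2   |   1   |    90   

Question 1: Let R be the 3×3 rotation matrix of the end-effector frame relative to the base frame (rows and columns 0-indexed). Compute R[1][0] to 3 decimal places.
0.780

End-effector x-axis (col 0 of R) = (0.1268,0.7803,0.6124)
R[1][0] = 0.7803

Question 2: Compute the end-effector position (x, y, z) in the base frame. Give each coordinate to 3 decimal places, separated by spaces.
after link 1: o_1 = (0.0000, 0.0000, 1.0000)
after link 2: o_2 = (-0.5000, 0.8660, 3.0000)
after link 3: o_3 = (-0.3411, 2.5908, 4.4142)
after link 4: o_4 = (2.2570, 4.0908, 4.4142)
after link 5: o_5 = (4.1837, 2.7537, 2.2929)
after link 6: o_6 = (3.6034, 4.7587, 1.4911)

3.603 4.759 1.491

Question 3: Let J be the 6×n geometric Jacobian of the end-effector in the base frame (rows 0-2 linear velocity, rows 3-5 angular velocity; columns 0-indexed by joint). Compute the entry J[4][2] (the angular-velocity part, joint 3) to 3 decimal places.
0.500

axis z_2 = (0.8660,0.5000,-0.0000); lever o_n−o_2 = (4.1034,3.8927,-1.5089)
cross product → J_v[:, 2] = (-0.7545,1.3068,1.3195)
J_ω[:, 2] = z_2
entry J[4][2] = 0.5000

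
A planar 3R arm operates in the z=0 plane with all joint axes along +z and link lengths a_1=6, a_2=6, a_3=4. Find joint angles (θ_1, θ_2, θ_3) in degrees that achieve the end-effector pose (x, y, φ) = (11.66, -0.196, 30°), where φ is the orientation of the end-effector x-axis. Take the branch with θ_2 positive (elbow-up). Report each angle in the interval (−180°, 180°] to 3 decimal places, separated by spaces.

wrist centre = target − a_3·(cos φ, sin φ) = (8.1959, -2.1960)
cos θ_2 = (71.9952−6²−6²)/(2·6·6) = -0.0001; θ_2 = 90.0038° (elbow-up)
β = atan2(-2.1960,8.1959) = -14.9994°; ψ = atan2(6.0000,5.9996) = 45.0019°
θ_1 = β − ψ = -60.0014°
θ_3 = φ − θ_1 − θ_2 = -0.0025° (wrapped to (-180°,180°])

-60.001 90.004 -0.002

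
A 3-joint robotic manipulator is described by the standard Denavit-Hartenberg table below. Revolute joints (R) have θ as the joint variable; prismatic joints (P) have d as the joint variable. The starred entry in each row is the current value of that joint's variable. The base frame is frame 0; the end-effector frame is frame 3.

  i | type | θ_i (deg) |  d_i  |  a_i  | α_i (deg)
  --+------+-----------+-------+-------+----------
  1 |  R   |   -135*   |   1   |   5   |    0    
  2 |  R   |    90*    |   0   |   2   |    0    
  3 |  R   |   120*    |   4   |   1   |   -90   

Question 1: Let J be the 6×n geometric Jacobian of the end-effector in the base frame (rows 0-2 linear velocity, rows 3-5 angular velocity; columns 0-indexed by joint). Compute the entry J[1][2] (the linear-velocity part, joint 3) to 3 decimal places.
axis z_2 = (0.0000,0.0000,1.0000); lever o_n−o_2 = (0.2588,0.9659,4.0000)
cross product → J_v[:, 2] = (-0.9659,0.2588,0.0000)
J_ω[:, 2] = z_2
entry J[1][2] = 0.2588

0.259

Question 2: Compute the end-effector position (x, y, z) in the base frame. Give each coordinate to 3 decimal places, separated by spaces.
-1.863 -3.984 5.000

after link 1: o_1 = (-3.5355, -3.5355, 1.0000)
after link 2: o_2 = (-2.1213, -4.9497, 1.0000)
after link 3: o_3 = (-1.8625, -3.9838, 5.0000)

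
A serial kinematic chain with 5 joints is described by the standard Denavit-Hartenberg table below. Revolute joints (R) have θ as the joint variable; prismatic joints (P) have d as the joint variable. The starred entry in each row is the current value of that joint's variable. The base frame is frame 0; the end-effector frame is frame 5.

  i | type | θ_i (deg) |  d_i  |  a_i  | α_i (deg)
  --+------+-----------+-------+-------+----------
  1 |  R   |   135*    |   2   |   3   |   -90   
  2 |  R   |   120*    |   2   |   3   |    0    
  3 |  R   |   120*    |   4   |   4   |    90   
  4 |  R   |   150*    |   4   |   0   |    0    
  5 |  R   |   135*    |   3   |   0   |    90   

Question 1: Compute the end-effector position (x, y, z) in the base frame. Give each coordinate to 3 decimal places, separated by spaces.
0.398 -8.883 -0.634

after link 1: o_1 = (-2.1213, 2.1213, 2.0000)
after link 2: o_2 = (-2.4749, -0.3536, -0.5981)
after link 3: o_3 = (-3.8891, -4.5962, 2.8660)
after link 4: o_4 = (-1.4396, -7.0457, 0.8660)
after link 5: o_5 = (0.3975, -8.8828, -0.6340)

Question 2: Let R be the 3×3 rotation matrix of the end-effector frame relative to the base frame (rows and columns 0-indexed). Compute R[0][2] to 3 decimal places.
End-effector z-axis (col 2 of R) = (-0.1585,0.5245,-0.8365)
R[0][2] = -0.1585

-0.158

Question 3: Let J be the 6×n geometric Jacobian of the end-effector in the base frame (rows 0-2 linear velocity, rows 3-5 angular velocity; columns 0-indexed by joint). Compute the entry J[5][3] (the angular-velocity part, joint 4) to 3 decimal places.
axis z_3 = (0.6124,-0.6124,-0.5000); lever o_n−o_3 = (4.2866,-4.2866,-3.5000)
cross product → J_v[:, 3] = (0.0000,0.0000,0.0000)
J_ω[:, 3] = z_3
entry J[5][3] = -0.5000

-0.500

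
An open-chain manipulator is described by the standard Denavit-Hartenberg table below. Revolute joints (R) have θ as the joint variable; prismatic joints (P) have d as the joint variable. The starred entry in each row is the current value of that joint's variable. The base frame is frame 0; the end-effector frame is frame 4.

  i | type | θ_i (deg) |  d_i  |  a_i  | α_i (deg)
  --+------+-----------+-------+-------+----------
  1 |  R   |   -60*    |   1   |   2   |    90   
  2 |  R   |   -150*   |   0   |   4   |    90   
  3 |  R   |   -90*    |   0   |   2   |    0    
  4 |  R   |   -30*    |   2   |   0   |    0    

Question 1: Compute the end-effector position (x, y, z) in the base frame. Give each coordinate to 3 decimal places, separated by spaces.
after link 1: o_1 = (1.0000, -1.7321, 1.0000)
after link 2: o_2 = (-0.7321, 1.2679, -1.0000)
after link 3: o_3 = (1.0000, 2.2679, -1.0000)
after link 4: o_4 = (0.5000, 3.1340, 0.7321)

0.500 3.134 0.732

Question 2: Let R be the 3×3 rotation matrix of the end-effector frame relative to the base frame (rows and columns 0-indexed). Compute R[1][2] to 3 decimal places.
End-effector z-axis (col 2 of R) = (-0.2500,0.4330,0.8660)
R[1][2] = 0.4330

0.433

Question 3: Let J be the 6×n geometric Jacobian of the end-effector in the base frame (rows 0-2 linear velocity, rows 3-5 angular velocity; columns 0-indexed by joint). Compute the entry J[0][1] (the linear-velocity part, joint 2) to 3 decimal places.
axis z_1 = (-0.8660,-0.5000,0.0000); lever o_n−o_1 = (-0.5000,4.8660,-0.2679)
cross product → J_v[:, 1] = (0.1340,-0.2321,-4.4641)
J_ω[:, 1] = z_1
entry J[0][1] = 0.1340

0.134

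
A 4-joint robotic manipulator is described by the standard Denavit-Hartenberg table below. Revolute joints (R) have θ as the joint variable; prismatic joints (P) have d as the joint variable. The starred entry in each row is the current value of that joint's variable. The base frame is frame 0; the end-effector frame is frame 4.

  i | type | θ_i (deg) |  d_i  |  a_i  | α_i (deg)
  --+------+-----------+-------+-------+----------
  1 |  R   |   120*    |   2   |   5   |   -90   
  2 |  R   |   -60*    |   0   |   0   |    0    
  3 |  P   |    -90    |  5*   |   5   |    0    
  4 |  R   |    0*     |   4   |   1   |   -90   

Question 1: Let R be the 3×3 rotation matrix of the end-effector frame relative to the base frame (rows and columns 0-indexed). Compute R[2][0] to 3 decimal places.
0.500

End-effector x-axis (col 0 of R) = (0.4330,-0.7500,0.5000)
R[2][0] = 0.5000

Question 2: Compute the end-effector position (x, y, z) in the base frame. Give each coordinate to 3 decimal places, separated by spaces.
-7.696 -4.670 5.000

after link 1: o_1 = (-2.5000, 4.3301, 2.0000)
after link 2: o_2 = (-2.5000, 4.3301, 2.0000)
after link 3: o_3 = (-4.6651, -1.9199, 4.5000)
after link 4: o_4 = (-7.6962, -4.6699, 5.0000)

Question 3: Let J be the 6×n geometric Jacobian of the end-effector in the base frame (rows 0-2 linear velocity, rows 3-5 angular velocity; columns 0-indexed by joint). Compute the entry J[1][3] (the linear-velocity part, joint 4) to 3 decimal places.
axis z_3 = (-0.8660,-0.5000,0.0000); lever o_n−o_3 = (-3.0311,-2.7500,0.5000)
cross product → J_v[:, 3] = (-0.2500,0.4330,0.8660)
J_ω[:, 3] = z_3
entry J[1][3] = 0.4330

0.433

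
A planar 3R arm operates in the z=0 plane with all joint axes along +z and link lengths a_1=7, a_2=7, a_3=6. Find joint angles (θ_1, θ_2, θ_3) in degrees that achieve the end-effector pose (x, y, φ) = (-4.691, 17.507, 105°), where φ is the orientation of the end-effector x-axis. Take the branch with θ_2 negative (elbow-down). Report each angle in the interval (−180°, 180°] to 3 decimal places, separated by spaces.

wrist centre = target − a_3·(cos φ, sin φ) = (-3.1381, 11.7114)
cos θ_2 = (147.0055−7²−7²)/(2·7·7) = 0.5001; θ_2 = -59.9963° (elbow-down)
β = atan2(11.7114,-3.1381) = 105.0001°; ψ = atan2(-6.0619,10.5004) = -29.9981°
θ_1 = β − ψ = 134.9982°
θ_3 = φ − θ_1 − θ_2 = 29.9981° (wrapped to (-180°,180°])

134.998 -59.996 29.998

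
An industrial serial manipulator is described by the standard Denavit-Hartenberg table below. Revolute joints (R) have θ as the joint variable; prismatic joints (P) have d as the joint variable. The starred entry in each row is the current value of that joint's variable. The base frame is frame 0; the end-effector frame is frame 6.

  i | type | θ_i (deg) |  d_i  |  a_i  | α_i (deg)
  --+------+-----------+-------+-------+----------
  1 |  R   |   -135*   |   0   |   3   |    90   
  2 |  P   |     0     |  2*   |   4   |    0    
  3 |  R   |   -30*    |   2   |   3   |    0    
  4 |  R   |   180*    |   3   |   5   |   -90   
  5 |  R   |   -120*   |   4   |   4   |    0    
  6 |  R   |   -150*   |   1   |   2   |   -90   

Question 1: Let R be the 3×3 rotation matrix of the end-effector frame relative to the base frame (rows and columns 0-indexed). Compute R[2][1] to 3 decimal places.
0.866

End-effector y-axis (col 1 of R) = (-0.3536,-0.3536,0.8660)
R[2][1] = 0.8660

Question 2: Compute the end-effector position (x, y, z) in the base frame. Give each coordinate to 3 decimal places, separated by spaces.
-9.167 2.803 -4.330

after link 1: o_1 = (-2.1213, -2.1213, 0.0000)
after link 2: o_2 = (-6.3640, -3.5355, 0.0000)
after link 3: o_3 = (-9.6153, -3.9584, -1.5000)
after link 4: o_4 = (-8.6748, 1.2247, 1.0000)
after link 5: o_5 = (-10.9348, 3.8637, -3.4641)
after link 6: o_6 = (-9.1670, 2.8030, -4.3301)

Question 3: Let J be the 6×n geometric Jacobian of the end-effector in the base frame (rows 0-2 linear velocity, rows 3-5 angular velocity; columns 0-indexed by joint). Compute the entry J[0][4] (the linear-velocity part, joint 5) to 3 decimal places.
-0.518

axis z_4 = (0.3536,0.3536,-0.8660); lever o_n−o_4 = (-0.4923,1.5783,-5.3301)
cross product → J_v[:, 4] = (-0.5176,2.3108,0.7321)
J_ω[:, 4] = z_4
entry J[0][4] = -0.5176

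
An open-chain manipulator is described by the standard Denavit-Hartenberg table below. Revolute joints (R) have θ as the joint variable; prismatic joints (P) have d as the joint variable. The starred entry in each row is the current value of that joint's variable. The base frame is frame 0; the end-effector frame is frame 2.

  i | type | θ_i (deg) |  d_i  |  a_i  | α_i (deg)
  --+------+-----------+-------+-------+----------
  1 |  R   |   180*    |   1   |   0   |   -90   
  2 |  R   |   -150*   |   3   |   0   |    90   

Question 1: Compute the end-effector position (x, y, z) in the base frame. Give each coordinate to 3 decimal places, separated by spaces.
after link 1: o_1 = (0.0000, 0.0000, 1.0000)
after link 2: o_2 = (-0.0000, -3.0000, 1.0000)

-0.000 -3.000 1.000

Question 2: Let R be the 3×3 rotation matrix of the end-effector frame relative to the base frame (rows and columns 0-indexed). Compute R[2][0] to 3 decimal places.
0.500

End-effector x-axis (col 0 of R) = (0.8660,-0.0000,0.5000)
R[2][0] = 0.5000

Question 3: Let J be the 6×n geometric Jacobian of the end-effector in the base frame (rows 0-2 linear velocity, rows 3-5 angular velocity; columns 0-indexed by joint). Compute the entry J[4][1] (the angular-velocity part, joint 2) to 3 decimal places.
-1.000

axis z_1 = (-0.0000,-1.0000,0.0000); lever o_n−o_1 = (-0.0000,-3.0000,0.0000)
cross product → J_v[:, 1] = (-0.0000,0.0000,0.0000)
J_ω[:, 1] = z_1
entry J[4][1] = -1.0000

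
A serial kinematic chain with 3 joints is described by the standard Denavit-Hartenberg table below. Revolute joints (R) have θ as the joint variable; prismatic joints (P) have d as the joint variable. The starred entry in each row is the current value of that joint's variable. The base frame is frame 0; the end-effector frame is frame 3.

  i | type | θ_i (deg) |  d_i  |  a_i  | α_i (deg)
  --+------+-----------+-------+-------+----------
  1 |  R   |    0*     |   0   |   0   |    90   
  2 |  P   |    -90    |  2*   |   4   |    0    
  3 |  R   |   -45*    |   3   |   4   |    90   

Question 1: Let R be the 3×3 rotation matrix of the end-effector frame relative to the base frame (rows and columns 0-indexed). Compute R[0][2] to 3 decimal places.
End-effector z-axis (col 2 of R) = (-0.7071,-0.0000,0.7071)
R[0][2] = -0.7071

-0.707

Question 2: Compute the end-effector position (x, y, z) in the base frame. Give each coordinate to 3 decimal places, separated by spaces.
after link 1: o_1 = (0.0000, 0.0000, 0.0000)
after link 2: o_2 = (0.0000, -2.0000, -4.0000)
after link 3: o_3 = (-2.8284, -5.0000, -6.8284)

-2.828 -5.000 -6.828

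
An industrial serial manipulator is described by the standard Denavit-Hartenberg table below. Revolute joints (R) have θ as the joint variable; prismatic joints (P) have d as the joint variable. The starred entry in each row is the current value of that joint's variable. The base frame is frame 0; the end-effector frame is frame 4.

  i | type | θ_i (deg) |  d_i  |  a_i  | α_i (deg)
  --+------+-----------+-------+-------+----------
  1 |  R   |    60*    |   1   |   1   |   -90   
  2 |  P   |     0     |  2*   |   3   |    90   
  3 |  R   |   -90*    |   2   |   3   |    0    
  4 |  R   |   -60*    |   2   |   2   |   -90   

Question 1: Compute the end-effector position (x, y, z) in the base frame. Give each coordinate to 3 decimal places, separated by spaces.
2.866 0.964 5.000

after link 1: o_1 = (0.5000, 0.8660, 1.0000)
after link 2: o_2 = (0.2679, 4.4641, 1.0000)
after link 3: o_3 = (2.8660, 2.9641, 3.0000)
after link 4: o_4 = (2.8660, 0.9641, 5.0000)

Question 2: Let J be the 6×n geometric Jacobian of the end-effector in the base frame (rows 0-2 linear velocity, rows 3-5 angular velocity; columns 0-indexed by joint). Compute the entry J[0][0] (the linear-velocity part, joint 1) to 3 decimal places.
-0.964

axis z_0 = ẑ; lever o_n−o_0 = (2.8660,0.9641,5.0000)
cross product → J_v[:, 0] = (-0.9641,2.8660,0.0000)
J_ω[:, 0] = z_0
entry J[0][0] = -0.9641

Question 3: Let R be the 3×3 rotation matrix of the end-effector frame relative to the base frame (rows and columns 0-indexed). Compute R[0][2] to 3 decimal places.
End-effector z-axis (col 2 of R) = (1.0000,0.0000,0.0000)
R[0][2] = 1.0000

1.000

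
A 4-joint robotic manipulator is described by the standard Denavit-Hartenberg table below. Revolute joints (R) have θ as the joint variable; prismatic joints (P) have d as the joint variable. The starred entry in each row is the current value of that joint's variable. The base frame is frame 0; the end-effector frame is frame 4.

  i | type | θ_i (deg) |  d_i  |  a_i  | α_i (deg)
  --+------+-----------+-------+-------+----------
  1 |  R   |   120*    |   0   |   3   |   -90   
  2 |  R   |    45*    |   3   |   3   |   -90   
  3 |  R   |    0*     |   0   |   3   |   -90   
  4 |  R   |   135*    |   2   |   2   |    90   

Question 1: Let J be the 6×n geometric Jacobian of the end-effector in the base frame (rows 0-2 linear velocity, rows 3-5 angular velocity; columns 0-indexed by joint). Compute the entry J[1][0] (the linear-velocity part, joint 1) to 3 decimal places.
axis z_0 = ẑ; lever o_n−o_0 = (-4.4873,5.7723,-2.2426)
cross product → J_v[:, 0] = (-5.7723,-4.4873,0.0000)
J_ω[:, 0] = z_0
entry J[1][0] = -4.4873

-4.487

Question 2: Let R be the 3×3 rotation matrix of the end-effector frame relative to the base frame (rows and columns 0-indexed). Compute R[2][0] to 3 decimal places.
End-effector x-axis (col 0 of R) = (0.0000,0.0000,1.0000)
R[2][0] = 1.0000

1.000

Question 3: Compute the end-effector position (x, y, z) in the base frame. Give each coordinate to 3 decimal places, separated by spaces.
-4.487 5.772 -2.243

after link 1: o_1 = (-1.5000, 2.5981, 0.0000)
after link 2: o_2 = (-5.1587, 2.9352, -2.1213)
after link 3: o_3 = (-6.2194, 4.7723, -4.2426)
after link 4: o_4 = (-4.4873, 5.7723, -2.2426)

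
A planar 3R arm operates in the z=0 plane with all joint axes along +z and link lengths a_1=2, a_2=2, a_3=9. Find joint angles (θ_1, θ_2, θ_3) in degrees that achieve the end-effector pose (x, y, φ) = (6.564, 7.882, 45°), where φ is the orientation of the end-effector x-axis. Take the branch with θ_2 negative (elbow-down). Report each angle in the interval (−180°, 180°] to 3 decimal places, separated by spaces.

149.986 -134.987 30.000

wrist centre = target − a_3·(cos φ, sin φ) = (0.2000, 1.5180)
cos θ_2 = (2.3445−2²−2²)/(2·2·2) = -0.7069; θ_2 = -134.9867° (elbow-down)
β = atan2(1.5180,0.2000) = 82.4931°; ψ = atan2(-1.4145,0.5861) = -67.4934°
θ_1 = β − ψ = 149.9865°
θ_3 = φ − θ_1 − θ_2 = 30.0002° (wrapped to (-180°,180°])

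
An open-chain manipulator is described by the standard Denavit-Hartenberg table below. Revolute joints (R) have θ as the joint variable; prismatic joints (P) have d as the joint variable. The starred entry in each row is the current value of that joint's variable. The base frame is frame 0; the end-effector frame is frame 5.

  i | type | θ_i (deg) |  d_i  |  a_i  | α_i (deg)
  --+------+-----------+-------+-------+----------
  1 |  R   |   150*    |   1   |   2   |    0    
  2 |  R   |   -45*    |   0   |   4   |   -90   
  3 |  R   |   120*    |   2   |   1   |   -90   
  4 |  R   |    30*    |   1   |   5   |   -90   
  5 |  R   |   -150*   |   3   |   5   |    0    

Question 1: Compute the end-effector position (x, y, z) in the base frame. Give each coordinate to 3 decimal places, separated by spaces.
after link 1: o_1 = (-1.7321, 1.0000, 1.0000)
after link 2: o_2 = (-2.7673, 4.8637, 1.0000)
after link 3: o_3 = (-4.5698, 3.8631, 0.1340)
after link 4: o_4 = (-1.3705, 1.5823, -3.1160)
after link 5: o_5 = (-1.0712, 2.1387, 2.6806)

-1.071 2.139 2.681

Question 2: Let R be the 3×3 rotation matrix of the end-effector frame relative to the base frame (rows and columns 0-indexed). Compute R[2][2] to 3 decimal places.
0.433

End-effector z-axis (col 2 of R) = (0.7718,0.4656,0.4330)
R[2][2] = 0.4330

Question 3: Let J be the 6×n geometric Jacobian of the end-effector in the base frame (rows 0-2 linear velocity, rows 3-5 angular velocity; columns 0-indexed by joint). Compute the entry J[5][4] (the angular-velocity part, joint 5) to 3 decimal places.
axis z_4 = (0.7718,0.4656,0.4330); lever o_n−o_4 = (0.2992,0.5563,5.7966)
cross product → J_v[:, 4] = (2.4582,-4.3443,0.2901)
J_ω[:, 4] = z_4
entry J[5][4] = 0.4330

0.433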